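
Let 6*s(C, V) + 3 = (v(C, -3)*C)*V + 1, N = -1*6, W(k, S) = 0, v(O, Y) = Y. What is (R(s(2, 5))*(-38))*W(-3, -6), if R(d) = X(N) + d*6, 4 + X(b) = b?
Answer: 0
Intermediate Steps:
N = -6
X(b) = -4 + b
s(C, V) = -1/3 - C*V/2 (s(C, V) = -1/2 + ((-3*C)*V + 1)/6 = -1/2 + (-3*C*V + 1)/6 = -1/2 + (1 - 3*C*V)/6 = -1/2 + (1/6 - C*V/2) = -1/3 - C*V/2)
R(d) = -10 + 6*d (R(d) = (-4 - 6) + d*6 = -10 + 6*d)
(R(s(2, 5))*(-38))*W(-3, -6) = ((-10 + 6*(-1/3 - 1/2*2*5))*(-38))*0 = ((-10 + 6*(-1/3 - 5))*(-38))*0 = ((-10 + 6*(-16/3))*(-38))*0 = ((-10 - 32)*(-38))*0 = -42*(-38)*0 = 1596*0 = 0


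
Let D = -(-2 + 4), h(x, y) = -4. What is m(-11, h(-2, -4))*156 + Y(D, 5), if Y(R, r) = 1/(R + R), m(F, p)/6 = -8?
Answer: -29953/4 ≈ -7488.3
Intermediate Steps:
D = -2 (D = -1*2 = -2)
m(F, p) = -48 (m(F, p) = 6*(-8) = -48)
Y(R, r) = 1/(2*R)
m(-11, h(-2, -4))*156 + Y(D, 5) = -48*156 + (1/2)/(-2) = -7488 + (1/2)*(-1/2) = -7488 - 1/4 = -29953/4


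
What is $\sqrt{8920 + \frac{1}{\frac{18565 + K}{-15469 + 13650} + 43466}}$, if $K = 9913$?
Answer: $\frac{\sqrt{3482544801547334379}}{19759044} \approx 94.446$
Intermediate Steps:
$\sqrt{8920 + \frac{1}{\frac{18565 + K}{-15469 + 13650} + 43466}} = \sqrt{8920 + \frac{1}{\frac{18565 + 9913}{-15469 + 13650} + 43466}} = \sqrt{8920 + \frac{1}{\frac{28478}{-1819} + 43466}} = \sqrt{8920 + \frac{1}{28478 \left(- \frac{1}{1819}\right) + 43466}} = \sqrt{8920 + \frac{1}{- \frac{28478}{1819} + 43466}} = \sqrt{8920 + \frac{1}{\frac{79036176}{1819}}} = \sqrt{8920 + \frac{1819}{79036176}} = \sqrt{\frac{705002691739}{79036176}} = \frac{\sqrt{3482544801547334379}}{19759044}$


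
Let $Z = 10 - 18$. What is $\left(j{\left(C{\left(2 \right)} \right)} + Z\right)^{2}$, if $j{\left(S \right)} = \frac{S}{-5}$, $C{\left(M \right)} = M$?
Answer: $\frac{1764}{25} \approx 70.56$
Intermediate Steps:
$j{\left(S \right)} = - \frac{S}{5}$ ($j{\left(S \right)} = S \left(- \frac{1}{5}\right) = - \frac{S}{5}$)
$Z = -8$
$\left(j{\left(C{\left(2 \right)} \right)} + Z\right)^{2} = \left(\left(- \frac{1}{5}\right) 2 - 8\right)^{2} = \left(- \frac{2}{5} - 8\right)^{2} = \left(- \frac{42}{5}\right)^{2} = \frac{1764}{25}$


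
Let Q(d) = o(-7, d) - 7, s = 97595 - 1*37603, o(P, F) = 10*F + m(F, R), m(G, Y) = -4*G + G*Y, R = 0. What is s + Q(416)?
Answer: 62481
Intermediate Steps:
o(P, F) = 6*F (o(P, F) = 10*F + F*(-4 + 0) = 10*F + F*(-4) = 10*F - 4*F = 6*F)
s = 59992 (s = 97595 - 37603 = 59992)
Q(d) = -7 + 6*d (Q(d) = 6*d - 7 = -7 + 6*d)
s + Q(416) = 59992 + (-7 + 6*416) = 59992 + (-7 + 2496) = 59992 + 2489 = 62481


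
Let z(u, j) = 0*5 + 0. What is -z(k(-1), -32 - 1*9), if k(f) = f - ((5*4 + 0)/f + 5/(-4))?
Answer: 0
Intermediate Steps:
k(f) = 5/4 + f - 20/f (k(f) = f - ((20 + 0)/f + 5*(-1/4)) = f - (20/f - 5/4) = f - (-5/4 + 20/f) = f + (5/4 - 20/f) = 5/4 + f - 20/f)
z(u, j) = 0 (z(u, j) = 0 + 0 = 0)
-z(k(-1), -32 - 1*9) = -1*0 = 0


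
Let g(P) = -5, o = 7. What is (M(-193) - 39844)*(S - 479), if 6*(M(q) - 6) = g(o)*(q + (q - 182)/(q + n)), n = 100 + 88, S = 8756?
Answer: -328925221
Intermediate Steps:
n = 188
M(q) = 6 - 5*q/6 - 5*(-182 + q)/(6*(188 + q)) (M(q) = 6 + (-5*(q + (q - 182)/(q + 188)))/6 = 6 + (-5*(q + (-182 + q)/(188 + q)))/6 = 6 + (-5*q - 5*(-182 + q)/(188 + q))/6 = 6 + (-5*q/6 - 5*(-182 + q)/(6*(188 + q))) = 6 - 5*q/6 - 5*(-182 + q)/(6*(188 + q)))
(M(-193) - 39844)*(S - 479) = ((7678 - 909*(-193) - 5*(-193)²)/(6*(188 - 193)) - 39844)*(8756 - 479) = ((⅙)*(7678 + 175437 - 5*37249)/(-5) - 39844)*8277 = ((⅙)*(-⅕)*(7678 + 175437 - 186245) - 39844)*8277 = ((⅙)*(-⅕)*(-3130) - 39844)*8277 = (313/3 - 39844)*8277 = -119219/3*8277 = -328925221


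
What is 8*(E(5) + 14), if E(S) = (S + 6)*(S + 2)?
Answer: 728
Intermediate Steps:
E(S) = (2 + S)*(6 + S) (E(S) = (6 + S)*(2 + S) = (2 + S)*(6 + S))
8*(E(5) + 14) = 8*((12 + 5² + 8*5) + 14) = 8*((12 + 25 + 40) + 14) = 8*(77 + 14) = 8*91 = 728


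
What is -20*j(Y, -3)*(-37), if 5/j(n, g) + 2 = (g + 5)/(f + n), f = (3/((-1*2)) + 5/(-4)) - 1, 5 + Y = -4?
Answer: -18870/11 ≈ -1715.5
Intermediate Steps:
Y = -9 (Y = -5 - 4 = -9)
f = -15/4 (f = (3/(-2) + 5*(-¼)) - 1 = (3*(-½) - 5/4) - 1 = (-3/2 - 5/4) - 1 = -11/4 - 1 = -15/4 ≈ -3.7500)
j(n, g) = 5/(-2 + (5 + g)/(-15/4 + n)) (j(n, g) = 5/(-2 + (g + 5)/(-15/4 + n)) = 5/(-2 + (5 + g)/(-15/4 + n)))
-20*j(Y, -3)*(-37) = -50*(-15 + 4*(-9))/(25 - 4*(-9) + 2*(-3))*(-37) = -50*(-15 - 36)/(25 + 36 - 6)*(-37) = -50*(-51)/55*(-37) = -20*(-51/22)*(-37) = (510/11)*(-37) = -18870/11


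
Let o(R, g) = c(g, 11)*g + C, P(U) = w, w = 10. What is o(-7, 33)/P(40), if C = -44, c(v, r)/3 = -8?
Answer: -418/5 ≈ -83.600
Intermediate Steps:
c(v, r) = -24 (c(v, r) = 3*(-8) = -24)
P(U) = 10
o(R, g) = -44 - 24*g (o(R, g) = -24*g - 44 = -44 - 24*g)
o(-7, 33)/P(40) = (-44 - 24*33)/10 = (-44 - 792)*(⅒) = -836*⅒ = -418/5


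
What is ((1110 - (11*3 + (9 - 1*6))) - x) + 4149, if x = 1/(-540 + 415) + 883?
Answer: 542501/125 ≈ 4340.0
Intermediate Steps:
x = 110374/125 (x = 1/(-125) + 883 = -1/125 + 883 = 110374/125 ≈ 882.99)
((1110 - (11*3 + (9 - 1*6))) - x) + 4149 = ((1110 - (11*3 + (9 - 1*6))) - 1*110374/125) + 4149 = ((1110 - (33 + (9 - 6))) - 110374/125) + 4149 = ((1110 - (33 + 3)) - 110374/125) + 4149 = ((1110 - 1*36) - 110374/125) + 4149 = ((1110 - 36) - 110374/125) + 4149 = (1074 - 110374/125) + 4149 = 23876/125 + 4149 = 542501/125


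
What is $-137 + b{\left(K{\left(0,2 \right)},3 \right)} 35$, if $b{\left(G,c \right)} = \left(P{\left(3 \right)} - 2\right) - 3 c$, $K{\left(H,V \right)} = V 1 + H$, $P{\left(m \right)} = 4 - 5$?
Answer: $-557$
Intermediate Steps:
$P{\left(m \right)} = -1$
$K{\left(H,V \right)} = H + V$ ($K{\left(H,V \right)} = V + H = H + V$)
$b{\left(G,c \right)} = -3 - 3 c$ ($b{\left(G,c \right)} = \left(-1 - 2\right) - 3 c = -3 - 3 c$)
$-137 + b{\left(K{\left(0,2 \right)},3 \right)} 35 = -137 + \left(-3 - 9\right) 35 = -137 - 420 = -557$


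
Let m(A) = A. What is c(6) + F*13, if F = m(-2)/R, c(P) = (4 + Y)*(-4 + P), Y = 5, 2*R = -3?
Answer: 106/3 ≈ 35.333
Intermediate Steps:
R = -3/2 (R = (½)*(-3) = -3/2 ≈ -1.5000)
c(P) = -36 + 9*P (c(P) = (4 + 5)*(-4 + P) = 9*(-4 + P) = -36 + 9*P)
F = 4/3 (F = -2/(-3/2) = -2*(-⅔) = 4/3 ≈ 1.3333)
c(6) + F*13 = (-36 + 9*6) + (4/3)*13 = (-36 + 54) + 52/3 = 18 + 52/3 = 106/3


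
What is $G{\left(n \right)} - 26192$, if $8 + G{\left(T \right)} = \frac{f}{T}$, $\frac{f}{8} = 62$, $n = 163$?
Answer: $- \frac{4270104}{163} \approx -26197.0$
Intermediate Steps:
$f = 496$ ($f = 8 \cdot 62 = 496$)
$G{\left(T \right)} = -8 + \frac{496}{T}$
$G{\left(n \right)} - 26192 = \left(-8 + \frac{496}{163}\right) - 26192 = - \frac{808}{163} - 26192 = - \frac{4270104}{163}$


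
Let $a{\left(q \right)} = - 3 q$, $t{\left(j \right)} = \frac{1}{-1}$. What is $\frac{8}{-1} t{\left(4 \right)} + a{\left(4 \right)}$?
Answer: $-4$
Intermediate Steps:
$t{\left(j \right)} = -1$
$\frac{8}{-1} t{\left(4 \right)} + a{\left(4 \right)} = \frac{8}{-1} \left(-1\right) - 12 = 8 \left(-1\right) \left(-1\right) - 12 = \left(-8\right) \left(-1\right) - 12 = 8 - 12 = -4$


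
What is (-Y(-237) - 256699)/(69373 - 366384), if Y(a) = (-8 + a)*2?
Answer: 256209/297011 ≈ 0.86262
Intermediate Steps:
Y(a) = -16 + 2*a
(-Y(-237) - 256699)/(69373 - 366384) = (-(-16 + 2*(-237)) - 256699)/(69373 - 366384) = (-(-16 - 474) - 256699)/(-297011) = (-1*(-490) - 256699)*(-1/297011) = (490 - 256699)*(-1/297011) = -256209*(-1/297011) = 256209/297011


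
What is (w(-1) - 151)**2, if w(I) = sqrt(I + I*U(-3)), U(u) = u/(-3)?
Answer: (151 - I*sqrt(2))**2 ≈ 22799.0 - 427.1*I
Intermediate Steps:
U(u) = -u/3 (U(u) = u*(-1/3) = -u/3)
w(I) = sqrt(2)*sqrt(I) (w(I) = sqrt(I + I*(-1/3*(-3))) = sqrt(I + I*1) = sqrt(I + I) = sqrt(2*I) = sqrt(2)*sqrt(I))
(w(-1) - 151)**2 = (sqrt(2)*sqrt(-1) - 151)**2 = (sqrt(2)*I - 151)**2 = (I*sqrt(2) - 151)**2 = (-151 + I*sqrt(2))**2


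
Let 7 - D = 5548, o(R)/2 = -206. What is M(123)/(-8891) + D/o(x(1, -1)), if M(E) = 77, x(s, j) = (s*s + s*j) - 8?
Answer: 49233307/3663092 ≈ 13.440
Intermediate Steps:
x(s, j) = -8 + s² + j*s (x(s, j) = (s² + j*s) - 8 = -8 + s² + j*s)
o(R) = -412 (o(R) = 2*(-206) = -412)
D = -5541 (D = 7 - 1*5548 = 7 - 5548 = -5541)
M(123)/(-8891) + D/o(x(1, -1)) = 77/(-8891) - 5541/(-412) = 77*(-1/8891) - 5541*(-1/412) = -77/8891 + 5541/412 = 49233307/3663092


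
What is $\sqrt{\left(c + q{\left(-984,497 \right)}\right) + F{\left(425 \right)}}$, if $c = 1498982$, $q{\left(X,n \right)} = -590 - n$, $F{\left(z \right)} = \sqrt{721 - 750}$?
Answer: $\sqrt{1497895 + i \sqrt{29}} \approx 1223.9 + 0.002 i$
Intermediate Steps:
$F{\left(z \right)} = i \sqrt{29}$ ($F{\left(z \right)} = \sqrt{-29} = i \sqrt{29}$)
$\sqrt{\left(c + q{\left(-984,497 \right)}\right) + F{\left(425 \right)}} = \sqrt{\left(1498982 - 1087\right) + i \sqrt{29}} = \sqrt{1497895 + i \sqrt{29}}$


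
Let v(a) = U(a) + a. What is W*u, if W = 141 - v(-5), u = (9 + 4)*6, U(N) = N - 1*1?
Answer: 11856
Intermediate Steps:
U(N) = -1 + N (U(N) = N - 1 = -1 + N)
v(a) = -1 + 2*a (v(a) = (-1 + a) + a = -1 + 2*a)
u = 78 (u = 13*6 = 78)
W = 152 (W = 141 - (-1 + 2*(-5)) = 141 - (-1 - 10) = 141 - 1*(-11) = 141 + 11 = 152)
W*u = 152*78 = 11856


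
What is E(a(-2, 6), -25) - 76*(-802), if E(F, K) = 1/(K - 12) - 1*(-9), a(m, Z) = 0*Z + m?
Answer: 2255556/37 ≈ 60961.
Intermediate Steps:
a(m, Z) = m (a(m, Z) = 0 + m = m)
E(F, K) = 9 + 1/(-12 + K) (E(F, K) = 1/(-12 + K) + 9 = 9 + 1/(-12 + K))
E(a(-2, 6), -25) - 76*(-802) = (-107 + 9*(-25))/(-12 - 25) - 76*(-802) = (-107 - 225)/(-37) + 60952 = -1/37*(-332) + 60952 = 332/37 + 60952 = 2255556/37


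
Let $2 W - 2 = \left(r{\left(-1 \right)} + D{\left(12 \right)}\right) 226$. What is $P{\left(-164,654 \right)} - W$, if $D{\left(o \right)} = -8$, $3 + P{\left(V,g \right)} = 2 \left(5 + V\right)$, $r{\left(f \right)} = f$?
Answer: $695$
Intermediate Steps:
$P{\left(V,g \right)} = 7 + 2 V$ ($P{\left(V,g \right)} = -3 + 2 \left(5 + V\right) = -3 + \left(10 + 2 V\right) = 7 + 2 V$)
$W = -1016$ ($W = 1 + \frac{\left(-1 - 8\right) 226}{2} = 1 + \frac{\left(-9\right) 226}{2} = 1 + \frac{1}{2} \left(-2034\right) = 1 - 1017 = -1016$)
$P{\left(-164,654 \right)} - W = \left(7 + 2 \left(-164\right)\right) - -1016 = \left(7 - 328\right) + 1016 = -321 + 1016 = 695$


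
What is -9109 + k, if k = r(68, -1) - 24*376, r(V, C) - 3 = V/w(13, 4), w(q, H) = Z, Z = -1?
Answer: -18198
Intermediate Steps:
w(q, H) = -1
r(V, C) = 3 - V (r(V, C) = 3 + V/(-1) = 3 + V*(-1) = 3 - V)
k = -9089 (k = (3 - 1*68) - 24*376 = (3 - 68) - 1*9024 = -65 - 9024 = -9089)
-9109 + k = -9109 - 9089 = -18198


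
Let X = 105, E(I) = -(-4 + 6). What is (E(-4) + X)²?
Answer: 10609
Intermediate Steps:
E(I) = -2 (E(I) = -1*2 = -2)
(E(-4) + X)² = (-2 + 105)² = 103² = 10609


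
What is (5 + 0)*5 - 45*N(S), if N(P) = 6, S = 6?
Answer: -245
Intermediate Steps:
(5 + 0)*5 - 45*N(S) = (5 + 0)*5 - 45*6 = 5*5 - 270 = 25 - 270 = -245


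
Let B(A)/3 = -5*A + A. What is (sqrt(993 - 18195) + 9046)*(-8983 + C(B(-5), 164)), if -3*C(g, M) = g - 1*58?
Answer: -243798746/3 - 26951*I*sqrt(17202)/3 ≈ -8.1266e+7 - 1.1783e+6*I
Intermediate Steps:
B(A) = -12*A (B(A) = 3*(-5*A + A) = 3*(-4*A) = -12*A)
C(g, M) = 58/3 - g/3 (C(g, M) = -(g - 1*58)/3 = -(g - 58)/3 = -(-58 + g)/3 = 58/3 - g/3)
(sqrt(993 - 18195) + 9046)*(-8983 + C(B(-5), 164)) = (sqrt(993 - 18195) + 9046)*(-8983 + (58/3 - (-4)*(-5))) = (sqrt(-17202) + 9046)*(-8983 + (58/3 - 1/3*60)) = (I*sqrt(17202) + 9046)*(-8983 + (58/3 - 20)) = (9046 + I*sqrt(17202))*(-8983 - 2/3) = (9046 + I*sqrt(17202))*(-26951/3) = -243798746/3 - 26951*I*sqrt(17202)/3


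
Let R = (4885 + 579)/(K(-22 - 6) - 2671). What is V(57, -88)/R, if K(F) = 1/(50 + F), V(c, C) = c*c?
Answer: -190914489/120208 ≈ -1588.2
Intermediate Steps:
V(c, C) = c²
R = -120208/58761 (R = (4885 + 579)/(1/(50 + (-22 - 6)) - 2671) = 5464/(1/(50 - 28) - 2671) = 5464/(1/22 - 2671) = 5464/(-58761/22) = 5464*(-22/58761) = -120208/58761 ≈ -2.0457)
V(57, -88)/R = 57²/(-120208/58761) = 3249*(-58761/120208) = -190914489/120208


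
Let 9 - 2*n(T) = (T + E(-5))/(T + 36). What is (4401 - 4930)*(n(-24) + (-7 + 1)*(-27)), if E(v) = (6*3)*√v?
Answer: -177215/2 + 1587*I*√5/4 ≈ -88608.0 + 887.16*I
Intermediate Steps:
E(v) = 18*√v
n(T) = 9/2 - (T + 18*I*√5)/(2*(36 + T)) (n(T) = 9/2 - (T + 18*√(-5))/(2*(T + 36)) = 9/2 - (T + 18*(I*√5))/(2*(36 + T)) = 9/2 - (T + 18*I*√5)/(2*(36 + T)))
(4401 - 4930)*(n(-24) + (-7 + 1)*(-27)) = (4401 - 4930)*((162 + 4*(-24) - 9*I*√5)/(36 - 24) + (-7 + 1)*(-27)) = -529*((162 - 96 - 9*I*√5)/12 - 6*(-27)) = -529*((66 - 9*I*√5)/12 + 162) = -529*((11/2 - 3*I*√5/4) + 162) = -529*(335/2 - 3*I*√5/4) = -177215/2 + 1587*I*√5/4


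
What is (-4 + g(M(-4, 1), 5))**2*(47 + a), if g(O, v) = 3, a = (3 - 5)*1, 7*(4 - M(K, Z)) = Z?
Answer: 45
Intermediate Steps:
M(K, Z) = 4 - Z/7
a = -2 (a = -2*1 = -2)
(-4 + g(M(-4, 1), 5))**2*(47 + a) = (-4 + 3)**2*(47 - 2) = (-1)**2*45 = 1*45 = 45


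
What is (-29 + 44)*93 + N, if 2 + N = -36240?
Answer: -34847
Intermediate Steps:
N = -36242 (N = -2 - 36240 = -36242)
(-29 + 44)*93 + N = (-29 + 44)*93 - 36242 = 15*93 - 36242 = 1395 - 36242 = -34847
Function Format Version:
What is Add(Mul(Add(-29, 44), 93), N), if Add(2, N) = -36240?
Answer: -34847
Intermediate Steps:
N = -36242 (N = Add(-2, -36240) = -36242)
Add(Mul(Add(-29, 44), 93), N) = Add(Mul(Add(-29, 44), 93), -36242) = Add(Mul(15, 93), -36242) = Add(1395, -36242) = -34847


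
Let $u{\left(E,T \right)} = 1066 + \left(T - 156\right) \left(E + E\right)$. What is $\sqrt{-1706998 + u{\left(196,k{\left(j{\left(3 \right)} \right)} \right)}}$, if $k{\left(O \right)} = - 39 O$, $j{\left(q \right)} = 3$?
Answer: $2 i \sqrt{453237} \approx 1346.5 i$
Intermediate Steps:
$u{\left(E,T \right)} = 1066 + 2 E \left(-156 + T\right)$ ($u{\left(E,T \right)} = 1066 + \left(-156 + T\right) 2 E = 1066 + 2 E \left(-156 + T\right)$)
$\sqrt{-1706998 + u{\left(196,k{\left(j{\left(3 \right)} \right)} \right)}} = \sqrt{-1706998 + \left(1066 - 61152 + 2 \cdot 196 \left(\left(-39\right) 3\right)\right)} = \sqrt{-1706998 + \left(1066 - 61152 + 2 \cdot 196 \left(-117\right)\right)} = \sqrt{-1706998 - 105950} = \sqrt{-1812948} = 2 i \sqrt{453237}$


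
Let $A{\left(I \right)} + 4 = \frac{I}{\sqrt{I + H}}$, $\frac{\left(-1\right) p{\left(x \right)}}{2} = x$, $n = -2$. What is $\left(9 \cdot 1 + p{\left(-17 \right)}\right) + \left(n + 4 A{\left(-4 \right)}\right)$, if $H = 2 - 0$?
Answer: $25 + 8 i \sqrt{2} \approx 25.0 + 11.314 i$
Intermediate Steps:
$p{\left(x \right)} = - 2 x$
$H = 2$ ($H = 2 + 0 = 2$)
$A{\left(I \right)} = -4 + \frac{I}{\sqrt{2 + I}}$ ($A{\left(I \right)} = -4 + \frac{I}{\sqrt{I + 2}} = -4 + \frac{I}{\sqrt{2 + I}}$)
$\left(9 \cdot 1 + p{\left(-17 \right)}\right) + \left(n + 4 A{\left(-4 \right)}\right) = \left(9 \cdot 1 - -34\right) - \left(2 - 4 \left(-4 - \frac{4}{\sqrt{2 - 4}}\right)\right) = \left(9 + 34\right) - \left(2 - 4 \left(-4 - \frac{4}{i \sqrt{2}}\right)\right) = 43 - \left(2 - 4 \left(-4 - 4 \left(- \frac{i \sqrt{2}}{2}\right)\right)\right) = 43 - \left(2 - 4 \left(-4 + 2 i \sqrt{2}\right)\right) = 43 - \left(18 - 8 i \sqrt{2}\right) = 25 + 8 i \sqrt{2}$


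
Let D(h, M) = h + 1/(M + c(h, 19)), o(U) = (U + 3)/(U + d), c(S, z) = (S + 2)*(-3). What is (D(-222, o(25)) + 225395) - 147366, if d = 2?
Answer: 1388699363/17848 ≈ 77807.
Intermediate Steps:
c(S, z) = -6 - 3*S (c(S, z) = (2 + S)*(-3) = -6 - 3*S)
o(U) = (3 + U)/(2 + U) (o(U) = (U + 3)/(U + 2) = (3 + U)/(2 + U))
D(h, M) = h + 1/(-6 + M - 3*h) (D(h, M) = h + 1/(M + (-6 - 3*h)) = h + 1/(-6 + M - 3*h))
(D(-222, o(25)) + 225395) - 147366 = ((-1 - 1*(3 + 25)/(2 + 25)*(-222) + 3*(-222)*(2 - 222))/(6 - (3 + 25)/(2 + 25) + 3*(-222)) + 225395) - 147366 = ((-1 - 1*28/27*(-222) + 3*(-222)*(-220))/(6 - 28/27 - 666) + 225395) - 147366 = ((-1 - 1*(1/27)*28*(-222) + 146520)/(6 - 28/27 - 666) + 225395) - 147366 = ((-1 - 1*28/27*(-222) + 146520)/(6 - 1*28/27 - 666) + 225395) - 147366 = ((-1 + 2072/9 + 146520)/(6 - 28/27 - 666) + 225395) - 147366 = ((1320743/9)/(-17848/27) + 225395) - 147366 = (-27/17848*1320743/9 + 225395) - 147366 = (-3962229/17848 + 225395) - 147366 = 4018887731/17848 - 147366 = 1388699363/17848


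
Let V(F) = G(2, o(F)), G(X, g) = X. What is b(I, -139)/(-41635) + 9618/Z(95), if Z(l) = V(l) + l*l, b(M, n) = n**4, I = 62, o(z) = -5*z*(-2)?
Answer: -1123129350559/125279715 ≈ -8965.0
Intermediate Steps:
o(z) = 10*z
V(F) = 2
Z(l) = 2 + l**2 (Z(l) = 2 + l*l = 2 + l**2)
b(I, -139)/(-41635) + 9618/Z(95) = (-139)**4/(-41635) + 9618/(2 + 95**2) = 373301041*(-1/41635) + 9618/(2 + 9025) = -373301041/41635 + 9618/9027 = -373301041/41635 + 9618*(1/9027) = -373301041/41635 + 3206/3009 = -1123129350559/125279715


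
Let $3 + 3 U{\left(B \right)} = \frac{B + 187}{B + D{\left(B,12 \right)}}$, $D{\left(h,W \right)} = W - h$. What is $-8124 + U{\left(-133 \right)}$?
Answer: $- \frac{16247}{2} \approx -8123.5$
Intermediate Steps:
$U{\left(B \right)} = \frac{151}{36} + \frac{B}{36}$ ($U{\left(B \right)} = -1 + \frac{\left(B + 187\right) \frac{1}{B - \left(-12 + B\right)}}{3} = -1 + \frac{\left(187 + B\right) \frac{1}{12}}{3} = -1 + \frac{\frac{187}{12} + \frac{B}{12}}{3} = -1 + \left(\frac{187}{36} + \frac{B}{36}\right) = \frac{151}{36} + \frac{B}{36}$)
$-8124 + U{\left(-133 \right)} = -8124 + \left(\frac{151}{36} + \frac{1}{36} \left(-133\right)\right) = -8124 + \left(\frac{151}{36} - \frac{133}{36}\right) = -8124 + \frac{1}{2} = - \frac{16247}{2}$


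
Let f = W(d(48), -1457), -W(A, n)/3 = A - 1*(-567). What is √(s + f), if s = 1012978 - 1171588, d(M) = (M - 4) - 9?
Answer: 12*I*√1114 ≈ 400.52*I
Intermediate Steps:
d(M) = -13 + M (d(M) = (-4 + M) - 9 = -13 + M)
W(A, n) = -1701 - 3*A (W(A, n) = -3*(A - 1*(-567)) = -3*(A + 567) = -3*(567 + A) = -1701 - 3*A)
s = -158610
f = -1806 (f = -1701 - 3*(-13 + 48) = -1701 - 3*35 = -1701 - 105 = -1806)
√(s + f) = √(-158610 - 1806) = √(-160416) = 12*I*√1114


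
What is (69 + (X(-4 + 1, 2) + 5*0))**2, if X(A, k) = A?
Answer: 4356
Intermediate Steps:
(69 + (X(-4 + 1, 2) + 5*0))**2 = (69 + ((-4 + 1) + 5*0))**2 = (69 + (-3 + 0))**2 = (69 - 3)**2 = 66**2 = 4356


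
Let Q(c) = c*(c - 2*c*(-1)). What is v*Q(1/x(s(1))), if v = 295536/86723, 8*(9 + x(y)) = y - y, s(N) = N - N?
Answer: 98512/780507 ≈ 0.12622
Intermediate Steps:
s(N) = 0
x(y) = -9 (x(y) = -9 + (y - y)/8 = -9 + (⅛)*0 = -9 + 0 = -9)
v = 295536/86723 (v = 295536*(1/86723) = 295536/86723 ≈ 3.4078)
Q(c) = 3*c² (Q(c) = c*(c + 2*c) = c*(3*c) = 3*c²)
v*Q(1/x(s(1))) = 295536*(3*(1/(-9))²)/86723 = 295536*(3*(-⅑)²)/86723 = 295536*(3*(1/81))/86723 = (295536/86723)*(1/27) = 98512/780507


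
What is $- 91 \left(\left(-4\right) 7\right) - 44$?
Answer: $2504$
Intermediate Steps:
$- 91 \left(\left(-4\right) 7\right) - 44 = \left(-91\right) \left(-28\right) - 44 = 2548 - 44 = 2504$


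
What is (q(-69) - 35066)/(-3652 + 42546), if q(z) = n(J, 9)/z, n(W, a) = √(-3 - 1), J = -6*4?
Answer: -17533/19447 - I/1341843 ≈ -0.90158 - 7.4524e-7*I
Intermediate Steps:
J = -24
n(W, a) = 2*I (n(W, a) = √(-4) = 2*I)
q(z) = 2*I/z (q(z) = (2*I)/z = 2*I/z)
(q(-69) - 35066)/(-3652 + 42546) = (2*I/(-69) - 35066)/(-3652 + 42546) = (2*I*(-1/69) - 35066)/38894 = (-2*I/69 - 35066)*(1/38894) = (-35066 - 2*I/69)*(1/38894) = -17533/19447 - I/1341843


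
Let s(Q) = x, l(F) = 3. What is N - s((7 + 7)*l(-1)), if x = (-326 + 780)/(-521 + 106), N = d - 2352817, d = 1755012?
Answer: -248088621/415 ≈ -5.9780e+5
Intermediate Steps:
N = -597805 (N = 1755012 - 2352817 = -597805)
x = -454/415 (x = 454/(-415) = 454*(-1/415) = -454/415 ≈ -1.0940)
s(Q) = -454/415
N - s((7 + 7)*l(-1)) = -597805 - 1*(-454/415) = -597805 + 454/415 = -248088621/415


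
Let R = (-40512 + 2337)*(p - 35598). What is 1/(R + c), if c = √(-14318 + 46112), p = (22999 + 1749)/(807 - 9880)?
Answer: 18646120728551425/25341155408862174239179379 - 82319329*√31794/152046932453173045435076274 ≈ 7.3580e-10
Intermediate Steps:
p = -24748/9073 (p = 24748/(-9073) = 24748*(-1/9073) = -24748/9073 ≈ -2.7277)
c = √31794 ≈ 178.31
R = 12330731221350/9073 (R = (-40512 + 2337)*(-24748/9073 - 35598) = -38175*(-323005402/9073) = 12330731221350/9073 ≈ 1.3591e+9)
1/(R + c) = 1/(12330731221350/9073 + √31794)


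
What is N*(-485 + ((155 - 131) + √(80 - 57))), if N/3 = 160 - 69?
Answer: -125853 + 273*√23 ≈ -1.2454e+5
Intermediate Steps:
N = 273 (N = 3*(160 - 69) = 3*91 = 273)
N*(-485 + ((155 - 131) + √(80 - 57))) = 273*(-485 + ((155 - 131) + √(80 - 57))) = 273*(-485 + (24 + √23)) = 273*(-461 + √23) = -125853 + 273*√23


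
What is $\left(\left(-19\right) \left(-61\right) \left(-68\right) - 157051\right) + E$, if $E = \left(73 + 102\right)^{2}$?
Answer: $-205238$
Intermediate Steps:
$E = 30625$ ($E = 175^{2} = 30625$)
$\left(\left(-19\right) \left(-61\right) \left(-68\right) - 157051\right) + E = \left(\left(-19\right) \left(-61\right) \left(-68\right) - 157051\right) + 30625 = \left(1159 \left(-68\right) - 157051\right) + 30625 = \left(-78812 - 157051\right) + 30625 = -235863 + 30625 = -205238$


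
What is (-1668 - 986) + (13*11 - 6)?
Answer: -2517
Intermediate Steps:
(-1668 - 986) + (13*11 - 6) = -2654 + (143 - 6) = -2654 + 137 = -2517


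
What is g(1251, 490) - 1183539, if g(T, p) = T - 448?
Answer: -1182736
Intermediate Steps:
g(T, p) = -448 + T
g(1251, 490) - 1183539 = (-448 + 1251) - 1183539 = 803 - 1183539 = -1182736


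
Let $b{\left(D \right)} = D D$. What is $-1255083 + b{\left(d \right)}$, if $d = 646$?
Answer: $-837767$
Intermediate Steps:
$b{\left(D \right)} = D^{2}$
$-1255083 + b{\left(d \right)} = -1255083 + 646^{2} = -1255083 + 417316 = -837767$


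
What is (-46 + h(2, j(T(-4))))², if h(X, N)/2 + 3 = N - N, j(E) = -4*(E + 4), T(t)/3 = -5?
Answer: 2704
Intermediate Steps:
T(t) = -15 (T(t) = 3*(-5) = -15)
j(E) = -16 - 4*E (j(E) = -4*(4 + E) = -(16 + 4*E) = -16 - 4*E)
h(X, N) = -6 (h(X, N) = -6 + 2*(N - N) = -6 + 2*0 = -6 + 0 = -6)
(-46 + h(2, j(T(-4))))² = (-46 - 6)² = (-52)² = 2704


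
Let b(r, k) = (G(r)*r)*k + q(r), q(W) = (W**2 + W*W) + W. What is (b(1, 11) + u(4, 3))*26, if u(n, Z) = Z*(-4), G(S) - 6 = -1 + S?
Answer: 1482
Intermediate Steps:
G(S) = 5 + S (G(S) = 6 + (-1 + S) = 5 + S)
u(n, Z) = -4*Z
q(W) = W + 2*W**2 (q(W) = (W**2 + W**2) + W = 2*W**2 + W = W + 2*W**2)
b(r, k) = r*(1 + 2*r) + k*r*(5 + r) (b(r, k) = ((5 + r)*r)*k + r*(1 + 2*r) = (r*(5 + r))*k + r*(1 + 2*r) = k*r*(5 + r) + r*(1 + 2*r) = r*(1 + 2*r) + k*r*(5 + r))
(b(1, 11) + u(4, 3))*26 = (1*(1 + 2*1 + 11*(5 + 1)) - 4*3)*26 = (1*(1 + 2 + 11*6) - 12)*26 = (1*(1 + 2 + 66) - 12)*26 = (1*69 - 12)*26 = (69 - 12)*26 = 57*26 = 1482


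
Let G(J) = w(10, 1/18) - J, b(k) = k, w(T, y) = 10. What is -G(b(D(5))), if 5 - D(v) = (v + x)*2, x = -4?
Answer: -7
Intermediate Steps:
D(v) = 13 - 2*v (D(v) = 5 - (v - 4)*2 = 5 - (-4 + v)*2 = 5 - (-8 + 2*v) = 5 + (8 - 2*v) = 13 - 2*v)
G(J) = 10 - J
-G(b(D(5))) = -(10 - (13 - 2*5)) = -(10 - (13 - 10)) = -(10 - 1*3) = -(10 - 3) = -1*7 = -7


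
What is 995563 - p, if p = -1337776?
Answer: 2333339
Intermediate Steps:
995563 - p = 995563 - 1*(-1337776) = 995563 + 1337776 = 2333339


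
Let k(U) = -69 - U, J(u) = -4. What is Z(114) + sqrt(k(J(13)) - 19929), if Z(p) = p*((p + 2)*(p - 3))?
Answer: 1467864 + I*sqrt(19994) ≈ 1.4679e+6 + 141.4*I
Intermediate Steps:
Z(p) = p*(-3 + p)*(2 + p) (Z(p) = p*((2 + p)*(-3 + p)) = p*((-3 + p)*(2 + p)) = p*(-3 + p)*(2 + p))
Z(114) + sqrt(k(J(13)) - 19929) = 114*(-6 + 114**2 - 1*114) + sqrt((-69 - 1*(-4)) - 19929) = 114*(-6 + 12996 - 114) + sqrt((-69 + 4) - 19929) = 114*12876 + sqrt(-65 - 19929) = 1467864 + sqrt(-19994) = 1467864 + I*sqrt(19994)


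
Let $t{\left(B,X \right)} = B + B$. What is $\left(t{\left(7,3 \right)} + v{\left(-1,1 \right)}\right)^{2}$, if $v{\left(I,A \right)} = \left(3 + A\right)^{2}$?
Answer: $900$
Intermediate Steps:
$t{\left(B,X \right)} = 2 B$
$\left(t{\left(7,3 \right)} + v{\left(-1,1 \right)}\right)^{2} = \left(2 \cdot 7 + \left(3 + 1\right)^{2}\right)^{2} = \left(14 + 4^{2}\right)^{2} = \left(14 + 16\right)^{2} = 30^{2} = 900$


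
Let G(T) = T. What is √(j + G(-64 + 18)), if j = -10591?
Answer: I*√10637 ≈ 103.14*I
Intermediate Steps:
√(j + G(-64 + 18)) = √(-10591 + (-64 + 18)) = √(-10591 - 46) = √(-10637) = I*√10637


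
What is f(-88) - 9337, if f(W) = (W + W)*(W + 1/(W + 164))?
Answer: 116825/19 ≈ 6148.7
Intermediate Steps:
f(W) = 2*W*(W + 1/(164 + W)) (f(W) = (2*W)*(W + 1/(164 + W)) = 2*W*(W + 1/(164 + W)))
f(-88) - 9337 = 2*(-88)*(1 + (-88)² + 164*(-88))/(164 - 88) - 9337 = 2*(-88)*(1 + 7744 - 14432)/76 - 9337 = 2*(-88)*(1/76)*(-6687) - 9337 = 294228/19 - 9337 = 116825/19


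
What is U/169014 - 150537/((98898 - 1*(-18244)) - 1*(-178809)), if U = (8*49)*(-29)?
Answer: -14403615743/25009931157 ≈ -0.57592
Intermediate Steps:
U = -11368 (U = 392*(-29) = -11368)
U/169014 - 150537/((98898 - 1*(-18244)) - 1*(-178809)) = -11368/169014 - 150537/((98898 - 1*(-18244)) - 1*(-178809)) = -11368*1/169014 - 150537/((98898 + 18244) + 178809) = -5684/84507 - 150537/(117142 + 178809) = -5684/84507 - 150537/295951 = -14403615743/25009931157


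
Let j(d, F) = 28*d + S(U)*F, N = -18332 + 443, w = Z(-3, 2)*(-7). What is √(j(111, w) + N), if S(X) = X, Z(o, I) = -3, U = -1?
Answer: I*√14802 ≈ 121.66*I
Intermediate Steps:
w = 21 (w = -3*(-7) = 21)
N = -17889
j(d, F) = -F + 28*d (j(d, F) = 28*d - F = -F + 28*d)
√(j(111, w) + N) = √((-1*21 + 28*111) - 17889) = √((-21 + 3108) - 17889) = √(3087 - 17889) = √(-14802) = I*√14802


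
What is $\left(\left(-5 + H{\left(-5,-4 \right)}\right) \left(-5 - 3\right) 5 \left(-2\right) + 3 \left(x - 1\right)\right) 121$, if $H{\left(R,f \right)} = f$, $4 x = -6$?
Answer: $- \frac{176055}{2} \approx -88028.0$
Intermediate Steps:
$x = - \frac{3}{2}$ ($x = \frac{1}{4} \left(-6\right) = - \frac{3}{2} \approx -1.5$)
$\left(\left(-5 + H{\left(-5,-4 \right)}\right) \left(-5 - 3\right) 5 \left(-2\right) + 3 \left(x - 1\right)\right) 121 = \left(\left(-5 - 4\right) \left(-5 - 3\right) 5 \left(-2\right) + 3 \left(- \frac{3}{2} - 1\right)\right) 121 = \left(\left(-9\right) \left(-8\right) 5 \left(-2\right) + 3 \left(- \frac{5}{2}\right)\right) 121 = \left(72 \cdot 5 \left(-2\right) - \frac{15}{2}\right) 121 = \left(360 \left(-2\right) - \frac{15}{2}\right) 121 = \left(-720 - \frac{15}{2}\right) 121 = \left(- \frac{1455}{2}\right) 121 = - \frac{176055}{2}$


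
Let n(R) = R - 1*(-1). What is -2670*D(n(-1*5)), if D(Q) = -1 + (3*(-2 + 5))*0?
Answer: 2670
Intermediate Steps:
n(R) = 1 + R (n(R) = R + 1 = 1 + R)
D(Q) = -1 (D(Q) = -1 + (3*3)*0 = -1 + 9*0 = -1 + 0 = -1)
-2670*D(n(-1*5)) = -2670*(-1) = 2670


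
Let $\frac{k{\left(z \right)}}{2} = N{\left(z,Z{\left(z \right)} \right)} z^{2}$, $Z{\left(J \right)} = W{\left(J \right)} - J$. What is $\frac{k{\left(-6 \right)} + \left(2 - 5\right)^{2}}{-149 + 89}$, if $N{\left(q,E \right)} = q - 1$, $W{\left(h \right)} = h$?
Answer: $\frac{33}{4} \approx 8.25$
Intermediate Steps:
$Z{\left(J \right)} = 0$ ($Z{\left(J \right)} = J - J = 0$)
$N{\left(q,E \right)} = -1 + q$
$k{\left(z \right)} = 2 z^{2} \left(-1 + z\right)$ ($k{\left(z \right)} = 2 \left(-1 + z\right) z^{2} = 2 z^{2} \left(-1 + z\right)$)
$\frac{k{\left(-6 \right)} + \left(2 - 5\right)^{2}}{-149 + 89} = \frac{2 \left(-6\right)^{2} \left(-1 - 6\right) + \left(2 - 5\right)^{2}}{-149 + 89} = \frac{2 \cdot 36 \left(-7\right) + \left(-3\right)^{2}}{-60} = - \frac{-504 + 9}{60} = \left(- \frac{1}{60}\right) \left(-495\right) = \frac{33}{4}$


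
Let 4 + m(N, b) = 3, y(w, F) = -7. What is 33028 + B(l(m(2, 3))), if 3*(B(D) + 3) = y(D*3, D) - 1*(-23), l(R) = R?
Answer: 99091/3 ≈ 33030.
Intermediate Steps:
m(N, b) = -1 (m(N, b) = -4 + 3 = -1)
B(D) = 7/3 (B(D) = -3 + (-7 - 1*(-23))/3 = -3 + (-7 + 23)/3 = -3 + (1/3)*16 = -3 + 16/3 = 7/3)
33028 + B(l(m(2, 3))) = 33028 + 7/3 = 99091/3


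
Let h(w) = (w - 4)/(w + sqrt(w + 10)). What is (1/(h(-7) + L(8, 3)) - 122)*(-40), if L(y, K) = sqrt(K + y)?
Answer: 4880 - 40/(sqrt(11) + 11/(7 - sqrt(3))) ≈ 4872.6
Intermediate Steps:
h(w) = (-4 + w)/(w + sqrt(10 + w))
(1/(h(-7) + L(8, 3)) - 122)*(-40) = (1/((-4 - 7)/(-7 + sqrt(10 - 7)) + sqrt(3 + 8)) - 122)*(-40) = (1/(-11/(-7 + sqrt(3)) + sqrt(11)) - 122)*(-40) = (1/(sqrt(11) - 11/(-7 + sqrt(3))) - 122)*(-40) = (-122 + 1/(sqrt(11) - 11/(-7 + sqrt(3))))*(-40) = 4880 - 40/(sqrt(11) - 11/(-7 + sqrt(3)))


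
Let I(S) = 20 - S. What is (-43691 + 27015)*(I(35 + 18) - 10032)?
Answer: 167843940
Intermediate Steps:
(-43691 + 27015)*(I(35 + 18) - 10032) = (-43691 + 27015)*((20 - (35 + 18)) - 10032) = -16676*((20 - 1*53) - 10032) = -16676*((20 - 53) - 10032) = -16676*(-33 - 10032) = -16676*(-10065) = 167843940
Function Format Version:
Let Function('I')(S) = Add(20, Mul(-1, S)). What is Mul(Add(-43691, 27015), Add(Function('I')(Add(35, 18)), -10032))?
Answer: 167843940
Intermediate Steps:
Mul(Add(-43691, 27015), Add(Function('I')(Add(35, 18)), -10032)) = Mul(Add(-43691, 27015), Add(Add(20, Mul(-1, Add(35, 18))), -10032)) = Mul(-16676, Add(Add(20, Mul(-1, 53)), -10032)) = Mul(-16676, Add(Add(20, -53), -10032)) = Mul(-16676, Add(-33, -10032)) = Mul(-16676, -10065) = 167843940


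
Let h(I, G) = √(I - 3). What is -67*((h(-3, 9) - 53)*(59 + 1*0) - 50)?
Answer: 212859 - 3953*I*√6 ≈ 2.1286e+5 - 9682.8*I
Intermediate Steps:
h(I, G) = √(-3 + I)
-67*((h(-3, 9) - 53)*(59 + 1*0) - 50) = -67*((√(-3 - 3) - 53)*(59 + 1*0) - 50) = -67*((√(-6) - 53)*(59 + 0) - 50) = -67*((I*√6 - 53)*59 - 50) = -67*((-53 + I*√6)*59 - 50) = -67*((-3127 + 59*I*√6) - 50) = -67*(-3177 + 59*I*√6) = 212859 - 3953*I*√6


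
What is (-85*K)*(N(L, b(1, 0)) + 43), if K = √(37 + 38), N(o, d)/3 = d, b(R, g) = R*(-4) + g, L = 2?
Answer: -13175*√3 ≈ -22820.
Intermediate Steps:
b(R, g) = g - 4*R (b(R, g) = -4*R + g = g - 4*R)
N(o, d) = 3*d
K = 5*√3 (K = √75 = 5*√3 ≈ 8.6602)
(-85*K)*(N(L, b(1, 0)) + 43) = (-425*√3)*(3*(0 - 4*1) + 43) = (-425*√3)*(3*(0 - 4) + 43) = (-425*√3)*(3*(-4) + 43) = (-425*√3)*(-12 + 43) = -425*√3*31 = -13175*√3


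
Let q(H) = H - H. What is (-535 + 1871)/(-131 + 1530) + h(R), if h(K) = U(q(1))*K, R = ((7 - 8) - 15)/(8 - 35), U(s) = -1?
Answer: 13688/37773 ≈ 0.36238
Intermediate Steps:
q(H) = 0
R = 16/27 (R = (-1 - 15)/(-27) = -16*(-1/27) = 16/27 ≈ 0.59259)
h(K) = -K
(-535 + 1871)/(-131 + 1530) + h(R) = (-535 + 1871)/(-131 + 1530) - 1*16/27 = 1336/1399 - 16/27 = 13688/37773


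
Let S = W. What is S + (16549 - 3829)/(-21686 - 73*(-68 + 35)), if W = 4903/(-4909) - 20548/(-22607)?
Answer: -43347761549/57819414523 ≈ -0.74971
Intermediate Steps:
W = -9971989/110977763 (W = 4903*(-1/4909) - 20548*(-1/22607) = -4903/4909 + 20548/22607 = -9971989/110977763 ≈ -0.089856)
S = -9971989/110977763 ≈ -0.089856
S + (16549 - 3829)/(-21686 - 73*(-68 + 35)) = -9971989/110977763 + (16549 - 3829)/(-21686 - 73*(-68 + 35)) = -9971989/110977763 + 12720/(-21686 - 73*(-33)) = -9971989/110977763 + 12720/(-21686 + 2409) = -9971989/110977763 + 12720/(-19277) = -9971989/110977763 + 12720*(-1/19277) = -9971989/110977763 - 12720/19277 = -43347761549/57819414523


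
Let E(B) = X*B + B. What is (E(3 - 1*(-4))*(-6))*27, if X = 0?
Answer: -1134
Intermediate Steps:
E(B) = B (E(B) = 0*B + B = 0 + B = B)
(E(3 - 1*(-4))*(-6))*27 = ((3 - 1*(-4))*(-6))*27 = ((3 + 4)*(-6))*27 = (7*(-6))*27 = -42*27 = -1134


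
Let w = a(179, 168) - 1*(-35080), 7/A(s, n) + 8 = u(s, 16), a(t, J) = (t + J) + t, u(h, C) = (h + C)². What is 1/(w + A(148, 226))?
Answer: 26888/957374135 ≈ 2.8085e-5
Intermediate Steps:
u(h, C) = (C + h)²
a(t, J) = J + 2*t (a(t, J) = (J + t) + t = J + 2*t)
A(s, n) = 7/(-8 + (16 + s)²)
w = 35606 (w = (168 + 2*179) - 1*(-35080) = (168 + 358) + 35080 = 526 + 35080 = 35606)
1/(w + A(148, 226)) = 1/(35606 + 7/(-8 + (16 + 148)²)) = 1/(35606 + 7/(-8 + 164²)) = 1/(35606 + 7/(-8 + 26896)) = 1/(35606 + 7/26888) = 1/(957374135/26888) = 26888/957374135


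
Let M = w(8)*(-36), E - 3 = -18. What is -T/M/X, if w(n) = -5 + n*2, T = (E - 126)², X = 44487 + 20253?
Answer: 2209/2848560 ≈ 0.00077548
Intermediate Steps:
E = -15 (E = 3 - 18 = -15)
X = 64740
T = 19881 (T = (-15 - 126)² = (-141)² = 19881)
w(n) = -5 + 2*n
M = -396 (M = (-5 + 2*8)*(-36) = (-5 + 16)*(-36) = 11*(-36) = -396)
-T/M/X = -19881/(-396)/64740 = -19881*(-1/396)/64740 = -(-2209)/(44*64740) = -1*(-2209/2848560) = 2209/2848560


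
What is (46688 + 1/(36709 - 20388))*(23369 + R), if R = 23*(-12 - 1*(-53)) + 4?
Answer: 18528666748284/16321 ≈ 1.1353e+9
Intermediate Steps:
R = 947 (R = 23*(-12 + 53) + 4 = 23*41 + 4 = 943 + 4 = 947)
(46688 + 1/(36709 - 20388))*(23369 + R) = (46688 + 1/(36709 - 20388))*(23369 + 947) = (46688 + 1/16321)*24316 = (761994849/16321)*24316 = 18528666748284/16321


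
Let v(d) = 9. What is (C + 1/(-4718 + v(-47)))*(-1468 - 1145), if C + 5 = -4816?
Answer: 59320561170/4709 ≈ 1.2597e+7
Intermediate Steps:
C = -4821 (C = -5 - 4816 = -4821)
(C + 1/(-4718 + v(-47)))*(-1468 - 1145) = (-4821 + 1/(-4718 + 9))*(-1468 - 1145) = (-4821 + 1/(-4709))*(-2613) = (-4821 - 1/4709)*(-2613) = -22702090/4709*(-2613) = 59320561170/4709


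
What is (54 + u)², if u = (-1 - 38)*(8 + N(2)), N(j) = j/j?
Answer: 88209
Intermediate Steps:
N(j) = 1
u = -351 (u = (-1 - 38)*(8 + 1) = -39*9 = -351)
(54 + u)² = (54 - 351)² = (-297)² = 88209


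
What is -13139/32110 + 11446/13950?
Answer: 18424201/44793450 ≈ 0.41131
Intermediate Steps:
-13139/32110 + 11446/13950 = -13139*1/32110 + 11446*(1/13950) = -13139/32110 + 5723/6975 = 18424201/44793450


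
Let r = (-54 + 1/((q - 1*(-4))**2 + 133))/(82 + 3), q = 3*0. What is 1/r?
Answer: -2533/1609 ≈ -1.5743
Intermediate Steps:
q = 0
r = -1609/2533 (r = (-54 + 1/((0 - 1*(-4))**2 + 133))/(82 + 3) = (-54 + 1/((0 + 4)**2 + 133))/85 = (-54 + 1/(4**2 + 133))/85 = (-54 + 1/(16 + 133))/85 = (-54 + 1/149)/85 = (1/85)*(-8045/149) = -1609/2533 ≈ -0.63521)
1/r = 1/(-1609/2533) = -2533/1609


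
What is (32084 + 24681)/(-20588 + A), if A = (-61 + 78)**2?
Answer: -56765/20299 ≈ -2.7964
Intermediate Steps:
A = 289 (A = 17**2 = 289)
(32084 + 24681)/(-20588 + A) = (32084 + 24681)/(-20588 + 289) = 56765/(-20299) = 56765*(-1/20299) = -56765/20299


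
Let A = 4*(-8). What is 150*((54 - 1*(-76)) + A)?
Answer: 14700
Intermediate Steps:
A = -32
150*((54 - 1*(-76)) + A) = 150*((54 - 1*(-76)) - 32) = 150*((54 + 76) - 32) = 150*(130 - 32) = 150*98 = 14700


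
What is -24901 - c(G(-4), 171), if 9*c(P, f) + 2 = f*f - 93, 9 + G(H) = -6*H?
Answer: -253255/9 ≈ -28139.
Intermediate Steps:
G(H) = -9 - 6*H
c(P, f) = -95/9 + f²/9 (c(P, f) = -2/9 + (f*f - 93)/9 = -2/9 + (f² - 93)/9 = -2/9 + (-93 + f²)/9 = -2/9 + (-31/3 + f²/9) = -95/9 + f²/9)
-24901 - c(G(-4), 171) = -24901 - (-95/9 + (⅑)*171²) = -24901 - (-95/9 + (⅑)*29241) = -24901 - (-95/9 + 3249) = -24901 - 1*29146/9 = -24901 - 29146/9 = -253255/9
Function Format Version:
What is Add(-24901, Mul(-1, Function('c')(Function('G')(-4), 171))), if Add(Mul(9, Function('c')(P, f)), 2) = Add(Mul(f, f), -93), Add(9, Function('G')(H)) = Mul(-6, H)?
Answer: Rational(-253255, 9) ≈ -28139.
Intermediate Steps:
Function('G')(H) = Add(-9, Mul(-6, H))
Function('c')(P, f) = Add(Rational(-95, 9), Mul(Rational(1, 9), Pow(f, 2))) (Function('c')(P, f) = Add(Rational(-2, 9), Mul(Rational(1, 9), Add(Mul(f, f), -93))) = Add(Rational(-2, 9), Mul(Rational(1, 9), Add(Pow(f, 2), -93))) = Add(Rational(-2, 9), Mul(Rational(1, 9), Add(-93, Pow(f, 2)))) = Add(Rational(-2, 9), Add(Rational(-31, 3), Mul(Rational(1, 9), Pow(f, 2)))) = Add(Rational(-95, 9), Mul(Rational(1, 9), Pow(f, 2))))
Add(-24901, Mul(-1, Function('c')(Function('G')(-4), 171))) = Add(-24901, Mul(-1, Add(Rational(-95, 9), Mul(Rational(1, 9), Pow(171, 2))))) = Add(-24901, Mul(-1, Add(Rational(-95, 9), Mul(Rational(1, 9), 29241)))) = Add(-24901, Mul(-1, Add(Rational(-95, 9), 3249))) = Add(-24901, Mul(-1, Rational(29146, 9))) = Add(-24901, Rational(-29146, 9)) = Rational(-253255, 9)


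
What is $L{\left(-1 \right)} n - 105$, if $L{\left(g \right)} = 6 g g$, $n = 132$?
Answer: $687$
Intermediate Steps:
$L{\left(g \right)} = 6 g^{2}$
$L{\left(-1 \right)} n - 105 = 6 \left(-1\right)^{2} \cdot 132 - 105 = 6 \cdot 1 \cdot 132 - 105 = 6 \cdot 132 - 105 = 792 - 105 = 687$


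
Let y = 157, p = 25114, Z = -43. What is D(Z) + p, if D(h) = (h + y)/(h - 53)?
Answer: 401805/16 ≈ 25113.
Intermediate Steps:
D(h) = (157 + h)/(-53 + h) (D(h) = (h + 157)/(h - 53) = (157 + h)/(-53 + h))
D(Z) + p = (157 - 43)/(-53 - 43) + 25114 = 114/(-96) + 25114 = -1/96*114 + 25114 = -19/16 + 25114 = 401805/16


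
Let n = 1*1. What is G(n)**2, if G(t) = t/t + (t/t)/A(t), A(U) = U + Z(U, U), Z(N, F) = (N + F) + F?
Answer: 25/16 ≈ 1.5625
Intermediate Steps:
Z(N, F) = N + 2*F (Z(N, F) = (F + N) + F = N + 2*F)
A(U) = 4*U (A(U) = U + (U + 2*U) = U + 3*U = 4*U)
n = 1
G(t) = 1 + 1/(4*t) (G(t) = t/t + (t/t)/((4*t)) = 1 + 1*(1/(4*t)) = 1 + 1/(4*t))
G(n)**2 = ((1/4 + 1)/1)**2 = (1*(5/4))**2 = (5/4)**2 = 25/16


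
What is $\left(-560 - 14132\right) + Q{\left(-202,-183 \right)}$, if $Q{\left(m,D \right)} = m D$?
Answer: $22274$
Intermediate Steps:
$Q{\left(m,D \right)} = D m$
$\left(-560 - 14132\right) + Q{\left(-202,-183 \right)} = \left(-560 - 14132\right) - -36966 = -14692 + 36966 = 22274$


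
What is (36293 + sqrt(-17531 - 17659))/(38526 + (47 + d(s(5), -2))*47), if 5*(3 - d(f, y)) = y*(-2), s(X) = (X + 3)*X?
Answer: 181465/204192 + 5*I*sqrt(3910)/68064 ≈ 0.8887 + 0.0045935*I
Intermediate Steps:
s(X) = X*(3 + X) (s(X) = (3 + X)*X = X*(3 + X))
d(f, y) = 3 + 2*y/5 (d(f, y) = 3 - y*(-2)/5 = 3 - (-2)*y/5 = 3 + 2*y/5)
(36293 + sqrt(-17531 - 17659))/(38526 + (47 + d(s(5), -2))*47) = (36293 + sqrt(-17531 - 17659))/(38526 + (47 + (3 + (2/5)*(-2)))*47) = (36293 + sqrt(-35190))/(38526 + (47 + (3 - 4/5))*47) = (36293 + 3*I*sqrt(3910))/(38526 + (47 + 11/5)*47) = (36293 + 3*I*sqrt(3910))/(38526 + (246/5)*47) = (36293 + 3*I*sqrt(3910))/(38526 + 11562/5) = (36293 + 3*I*sqrt(3910))/(204192/5) = (36293 + 3*I*sqrt(3910))*(5/204192) = 181465/204192 + 5*I*sqrt(3910)/68064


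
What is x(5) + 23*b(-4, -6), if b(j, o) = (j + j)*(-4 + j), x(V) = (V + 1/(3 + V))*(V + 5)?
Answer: 6093/4 ≈ 1523.3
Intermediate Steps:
x(V) = (5 + V)*(V + 1/(3 + V)) (x(V) = (V + 1/(3 + V))*(5 + V) = (5 + V)*(V + 1/(3 + V)))
b(j, o) = 2*j*(-4 + j) (b(j, o) = (2*j)*(-4 + j) = 2*j*(-4 + j))
x(5) + 23*b(-4, -6) = (5 + 5**3 + 8*5**2 + 16*5)/(3 + 5) + 23*(2*(-4)*(-4 - 4)) = (5 + 125 + 8*25 + 80)/8 + 23*(2*(-4)*(-8)) = (5 + 125 + 200 + 80)/8 + 23*64 = (1/8)*410 + 1472 = 205/4 + 1472 = 6093/4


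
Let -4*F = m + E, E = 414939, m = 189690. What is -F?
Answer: 604629/4 ≈ 1.5116e+5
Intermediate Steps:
F = -604629/4 (F = -(189690 + 414939)/4 = -¼*604629 = -604629/4 ≈ -1.5116e+5)
-F = -1*(-604629/4) = 604629/4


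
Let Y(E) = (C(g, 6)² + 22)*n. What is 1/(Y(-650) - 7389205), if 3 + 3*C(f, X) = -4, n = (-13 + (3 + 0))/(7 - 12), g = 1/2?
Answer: -9/66502351 ≈ -1.3533e-7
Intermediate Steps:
g = ½ ≈ 0.50000
n = 2 (n = (-13 + 3)/(-5) = -10*(-⅕) = 2)
C(f, X) = -7/3 (C(f, X) = -1 + (⅓)*(-4) = -1 - 4/3 = -7/3)
Y(E) = 494/9 (Y(E) = ((-7/3)² + 22)*2 = (49/9 + 22)*2 = (247/9)*2 = 494/9)
1/(Y(-650) - 7389205) = 1/(494/9 - 7389205) = 1/(-66502351/9) = -9/66502351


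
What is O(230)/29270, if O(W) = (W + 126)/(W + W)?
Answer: 89/3366050 ≈ 2.6440e-5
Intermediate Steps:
O(W) = (126 + W)/(2*W) (O(W) = (126 + W)/((2*W)) = (126 + W)*(1/(2*W)) = (126 + W)/(2*W))
O(230)/29270 = ((1/2)*(126 + 230)/230)/29270 = ((1/2)*(1/230)*356)*(1/29270) = (89/115)*(1/29270) = 89/3366050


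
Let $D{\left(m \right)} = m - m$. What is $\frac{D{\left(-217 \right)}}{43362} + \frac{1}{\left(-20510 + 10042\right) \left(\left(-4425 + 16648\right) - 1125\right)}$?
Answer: $- \frac{1}{116173864} \approx -8.6078 \cdot 10^{-9}$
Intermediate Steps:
$D{\left(m \right)} = 0$
$\frac{D{\left(-217 \right)}}{43362} + \frac{1}{\left(-20510 + 10042\right) \left(\left(-4425 + 16648\right) - 1125\right)} = \frac{0}{43362} + \frac{1}{\left(-20510 + 10042\right) \left(\left(-4425 + 16648\right) - 1125\right)} = 0 \cdot \frac{1}{43362} + \frac{1}{\left(-10468\right) \left(12223 - 1125\right)} = 0 - \frac{1}{10468 \cdot 11098} = 0 - \frac{1}{116173864} = - \frac{1}{116173864}$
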